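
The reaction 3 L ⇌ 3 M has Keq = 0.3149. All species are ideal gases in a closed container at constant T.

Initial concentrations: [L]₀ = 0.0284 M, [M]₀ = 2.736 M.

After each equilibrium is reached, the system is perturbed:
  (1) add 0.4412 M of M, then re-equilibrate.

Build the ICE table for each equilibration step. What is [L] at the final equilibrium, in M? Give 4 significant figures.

[L]_eq = 1.908 M

Q₀ = 8.9411e+05 vs Keq = 0.3149 ⇒ Q>K, reverse
Step 1:
                    L           M
  init         0.0284       2.736
  Δ             1.617      -1.617
  eq            1.645       1.119
  solve Keq expr → x = -0.5389; check Q = 0.3149
Then add 0.4412 M of M.
Step 2:
                    L           M
  init          1.645        1.56
  Δ            0.2626     -0.2626
  eq            1.908       1.298
  solve Keq expr → x = -0.08752; check Q = 0.3149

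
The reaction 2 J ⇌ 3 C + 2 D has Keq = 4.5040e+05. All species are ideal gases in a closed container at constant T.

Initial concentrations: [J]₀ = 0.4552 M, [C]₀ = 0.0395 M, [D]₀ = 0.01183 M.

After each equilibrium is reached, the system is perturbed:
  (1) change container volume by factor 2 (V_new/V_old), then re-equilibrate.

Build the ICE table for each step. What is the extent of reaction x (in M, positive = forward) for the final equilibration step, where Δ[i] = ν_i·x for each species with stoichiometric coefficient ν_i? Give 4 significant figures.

x = 6.8830e-05 M

Q₀ = 4.1625e-08 vs Keq = 4.5040e+05 ⇒ Q<K, forward
Step 1:
                   J          C          D
  I           0.4552     0.0395    0.01183
  C          -0.4548     0.6822     0.4548
  E       4.2623e-04     0.7217     0.4666
  solve Keq expr → x = 0.2274; check Q = 4.5040e+05
Then change container volume by factor 2 (V_new/V_old).
Step 2:
                   J          C          D
  I       2.1312e-04     0.3608     0.2333
  C       -1.3766e-04 2.0649e-04 1.3766e-04
  E       7.5458e-05      0.361     0.2334
  solve Keq expr → x = 6.8830e-05; check Q = 4.5040e+05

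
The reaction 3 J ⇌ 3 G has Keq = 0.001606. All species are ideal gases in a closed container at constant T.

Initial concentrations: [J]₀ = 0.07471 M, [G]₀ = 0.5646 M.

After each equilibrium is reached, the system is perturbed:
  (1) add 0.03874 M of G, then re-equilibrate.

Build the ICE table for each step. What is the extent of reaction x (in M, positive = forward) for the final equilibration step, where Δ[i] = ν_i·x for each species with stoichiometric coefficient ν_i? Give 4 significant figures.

Q₀ = 431.6 vs Keq = 0.001606 ⇒ Q>K, reverse
Step 1:
                  J         G
  I         0.07471    0.5646
  C          0.4976   -0.4976
  E          0.5723   0.06702
  solve Keq expr → x = -0.1659; check Q = 0.001606
Then add 0.03874 M of G.
Step 2:
                  J         G
  I          0.5723    0.1058
  C         0.03468  -0.03468
  E           0.607   0.07108
  solve Keq expr → x = -0.01156; check Q = 0.001606

x = -0.01156 M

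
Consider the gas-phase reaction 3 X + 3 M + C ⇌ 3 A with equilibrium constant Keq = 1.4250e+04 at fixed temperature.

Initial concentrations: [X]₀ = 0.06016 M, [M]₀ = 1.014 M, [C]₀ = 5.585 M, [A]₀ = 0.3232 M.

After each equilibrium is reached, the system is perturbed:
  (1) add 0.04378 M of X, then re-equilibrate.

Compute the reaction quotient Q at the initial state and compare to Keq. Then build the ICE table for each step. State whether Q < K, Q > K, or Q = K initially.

Q₀ = 26.63 vs Keq = 1.4250e+04 ⇒ Q<K, forward
Step 1:
                  X         M         C         A
  I         0.06016     1.014     5.585    0.3232
  C        -0.05111  -0.05111  -0.01704   0.05111
  E        0.009047    0.9629     5.568    0.3743
  solve Keq expr → x = 0.01704; check Q = 1.4250e+04
Then add 0.04378 M of X.
Step 2:
                  X         M         C         A
  I         0.05283    0.9629     5.568    0.3743
  C        -0.04229  -0.04229   -0.0141   0.04229
  E         0.01054    0.9206     5.554    0.4166
  solve Keq expr → x = 0.0141; check Q = 1.4250e+04

Q₀ = 26.63; Q < K (proceeds forward)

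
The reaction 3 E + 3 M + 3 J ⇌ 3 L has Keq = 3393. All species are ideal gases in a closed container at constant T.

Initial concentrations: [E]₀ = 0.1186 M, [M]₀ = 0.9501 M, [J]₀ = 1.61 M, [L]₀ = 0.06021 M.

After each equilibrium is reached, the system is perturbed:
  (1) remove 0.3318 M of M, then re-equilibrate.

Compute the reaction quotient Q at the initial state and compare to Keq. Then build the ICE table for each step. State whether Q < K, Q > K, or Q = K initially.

Q₀ = 0.03656 vs Keq = 3393 ⇒ Q<K, forward
Step 1:
                   E          M          J          L
  I           0.1186     0.9501       1.61    0.06021
  C          -0.1096    -0.1096    -0.1096     0.1096
  E         0.008964     0.8405        1.5     0.1698
  solve Keq expr → x = 0.03655; check Q = 3393
Then remove 0.3318 M of M.
Step 2:
                   E          M          J          L
  I         0.008964     0.5087        1.5     0.1698
  C         0.005199   0.005199   0.005199  -0.005199
  E          0.01416     0.5139      1.506     0.1646
  solve Keq expr → x = -0.001733; check Q = 3393

Q₀ = 0.03656; Q < K (proceeds forward)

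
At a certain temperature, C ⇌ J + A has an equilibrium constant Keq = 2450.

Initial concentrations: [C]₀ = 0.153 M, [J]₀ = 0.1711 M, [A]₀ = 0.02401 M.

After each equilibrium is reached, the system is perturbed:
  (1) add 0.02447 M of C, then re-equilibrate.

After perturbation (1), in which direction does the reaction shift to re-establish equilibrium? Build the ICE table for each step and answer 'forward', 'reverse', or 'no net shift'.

Q₀ = 0.02685 vs Keq = 2450 ⇒ Q<K, forward
Step 1:
                  C         J         A
  I           0.153    0.1711   0.02401
  C          -0.153     0.153     0.153
  E       2.3411e-05    0.3241     0.177
  solve Keq expr → x = 0.153; check Q = 2450
Then add 0.02447 M of C.
Step 2:
                  C         J         A
  I         0.02449    0.3241     0.177
  C        -0.02446   0.02446   0.02446
  E       2.8659e-05    0.3485    0.2015
  solve Keq expr → x = 0.02446; check Q = 2450

Direction: forward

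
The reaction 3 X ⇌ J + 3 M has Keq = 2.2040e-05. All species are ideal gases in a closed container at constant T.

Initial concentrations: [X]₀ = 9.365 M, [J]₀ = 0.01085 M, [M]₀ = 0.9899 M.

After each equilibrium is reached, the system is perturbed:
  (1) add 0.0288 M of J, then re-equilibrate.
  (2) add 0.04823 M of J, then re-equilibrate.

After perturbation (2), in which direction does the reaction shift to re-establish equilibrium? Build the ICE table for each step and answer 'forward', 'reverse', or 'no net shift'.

Q₀ = 1.2814e-05 vs Keq = 2.2040e-05 ⇒ Q<K, forward
Step 1:
                  X         J         M
  Initial     9.365   0.01085    0.9899
  Change   -0.01986  0.006621   0.01986
  Equil       9.345   0.01747      1.01
  solve Keq expr → x = 0.006621; check Q = 2.2040e-05
Then add 0.0288 M of J.
Step 2:
                  X         J         M
  Initial     9.345   0.04627      1.01
  Change    0.07188  -0.02396  -0.07188
  Equil       9.417   0.02231    0.9379
  solve Keq expr → x = -0.02396; check Q = 2.2040e-05
Then add 0.04823 M of J.
Step 3:
                  X         J         M
  Initial     9.417   0.07054    0.9379
  Change     0.1106  -0.03687   -0.1106
  Equil       9.528   0.03367    0.8273
  solve Keq expr → x = -0.03687; check Q = 2.2040e-05

Direction: reverse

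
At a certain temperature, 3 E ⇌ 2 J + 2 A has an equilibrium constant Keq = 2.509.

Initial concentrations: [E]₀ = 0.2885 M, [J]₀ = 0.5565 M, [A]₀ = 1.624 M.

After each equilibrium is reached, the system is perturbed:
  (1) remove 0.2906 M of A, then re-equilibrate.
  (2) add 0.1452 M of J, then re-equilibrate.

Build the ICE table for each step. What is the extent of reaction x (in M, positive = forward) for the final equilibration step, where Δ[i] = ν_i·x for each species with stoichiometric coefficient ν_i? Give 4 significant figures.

Q₀ = 34.01 vs Keq = 2.509 ⇒ Q>K, reverse
Step 1:
                   E          J          A
  Initial     0.2885     0.5565      1.624
  Change      0.2305    -0.1537    -0.1537
  Equil        0.519     0.4028       1.47
  solve Keq expr → x = -0.07684; check Q = 2.509
Then remove 0.2906 M of A.
Step 2:
                   E          J          A
  Initial      0.519     0.4028       1.18
  Change    -0.04257    0.02838    0.02838
  Equil       0.4765     0.4312      1.208
  solve Keq expr → x = 0.01419; check Q = 2.509
Then add 0.1452 M of J.
Step 3:
                   E          J          A
  Initial     0.4765     0.5764      1.208
  Change     0.06146   -0.04097   -0.04097
  Equil       0.5379     0.5354      1.167
  solve Keq expr → x = -0.02049; check Q = 2.509

x = -0.02049 M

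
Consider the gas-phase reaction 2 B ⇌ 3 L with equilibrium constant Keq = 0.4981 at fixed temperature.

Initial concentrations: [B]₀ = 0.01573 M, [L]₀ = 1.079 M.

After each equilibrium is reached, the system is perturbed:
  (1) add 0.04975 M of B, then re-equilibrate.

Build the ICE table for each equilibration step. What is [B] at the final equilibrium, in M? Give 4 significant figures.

Q₀ = 5077 vs Keq = 0.4981 ⇒ Q>K, reverse
Step 1:
                  B         L
  I         0.01573     1.079
  C           0.417   -0.6255
  E          0.4327    0.4535
  solve Keq expr → x = -0.2085; check Q = 0.4981
Then add 0.04975 M of B.
Step 2:
                  B         L
  I          0.4825    0.4535
  C        -0.01567   0.02351
  E          0.4668     0.477
  solve Keq expr → x = 0.007836; check Q = 0.4981

[B]_eq = 0.4668 M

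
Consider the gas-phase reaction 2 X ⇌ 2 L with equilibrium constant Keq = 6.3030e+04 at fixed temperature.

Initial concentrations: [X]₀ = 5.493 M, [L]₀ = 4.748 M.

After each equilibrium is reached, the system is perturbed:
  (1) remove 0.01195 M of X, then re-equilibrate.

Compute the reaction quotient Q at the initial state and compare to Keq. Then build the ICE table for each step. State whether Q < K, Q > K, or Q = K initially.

Q₀ = 0.7471 vs Keq = 6.3030e+04 ⇒ Q<K, forward
Step 1:
                    X           L
  Initial       5.493       4.748
  Change       -5.452       5.452
  Equil       0.04063        10.2
  solve Keq expr → x = 2.726; check Q = 6.3030e+04
Then remove 0.01195 M of X.
Step 2:
                    X           L
  Initial     0.02868        10.2
  Change       0.0119     -0.0119
  Equil       0.04058       10.19
  solve Keq expr → x = -0.005951; check Q = 6.3030e+04

Q₀ = 0.7471; Q < K (proceeds forward)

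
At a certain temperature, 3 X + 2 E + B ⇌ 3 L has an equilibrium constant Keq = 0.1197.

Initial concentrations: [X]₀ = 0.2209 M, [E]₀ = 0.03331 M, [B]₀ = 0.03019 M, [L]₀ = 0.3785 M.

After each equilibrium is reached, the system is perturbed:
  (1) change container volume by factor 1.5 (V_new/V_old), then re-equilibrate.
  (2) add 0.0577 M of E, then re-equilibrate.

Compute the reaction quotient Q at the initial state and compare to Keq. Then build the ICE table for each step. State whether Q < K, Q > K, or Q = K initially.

Q₀ = 1.5018e+05 vs Keq = 0.1197 ⇒ Q>K, reverse
Step 1:
                   X          E          B          L
  I           0.2209    0.03331    0.03019     0.3785
  C           0.3236     0.2157     0.1079    -0.3236
  E           0.5445      0.249     0.1381     0.0549
  solve Keq expr → x = -0.1079; check Q = 0.1197
Then change container volume by factor 1.5 (V_new/V_old).
Step 2:
                   X          E          B          L
  I            0.363      0.166    0.09204     0.0366
  C          0.01047   0.006983   0.003491   -0.01047
  E           0.3735      0.173    0.09553    0.02613
  solve Keq expr → x = -0.003491; check Q = 0.1197
Then add 0.0577 M of E.
Step 3:
                   X          E          B          L
  I           0.3735     0.2307    0.09553    0.02613
  C        -0.004678  -0.003118  -0.001559   0.004678
  E           0.3688     0.2276    0.09397     0.0308
  solve Keq expr → x = 0.001559; check Q = 0.1197

Q₀ = 1.5018e+05; Q > K (proceeds reverse)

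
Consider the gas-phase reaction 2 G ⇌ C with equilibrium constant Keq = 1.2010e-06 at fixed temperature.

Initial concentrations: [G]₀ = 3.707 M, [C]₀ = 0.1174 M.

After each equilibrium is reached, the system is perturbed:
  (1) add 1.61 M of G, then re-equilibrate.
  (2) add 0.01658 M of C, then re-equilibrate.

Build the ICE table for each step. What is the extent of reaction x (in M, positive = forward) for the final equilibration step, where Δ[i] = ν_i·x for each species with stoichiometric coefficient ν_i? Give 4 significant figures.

x = -0.01658 M

Q₀ = 0.008543 vs Keq = 1.2010e-06 ⇒ Q>K, reverse
Step 1:
                   G          C
  init         3.707     0.1174
  Δ           0.2348    -0.1174
  eq           3.942 1.8661e-05
  solve Keq expr → x = -0.1174; check Q = 1.2010e-06
Then add 1.61 M of G.
Step 2:
                   G          C
  init         5.552 1.8661e-05
  Δ       -3.6713e-05 1.8356e-05
  eq           5.552 3.7017e-05
  solve Keq expr → x = 1.8356e-05; check Q = 1.2010e-06
Then add 0.01658 M of C.
Step 3:
                   G          C
  init         5.552    0.01662
  Δ          0.03316   -0.01658
  eq           5.585 3.7460e-05
  solve Keq expr → x = -0.01658; check Q = 1.2010e-06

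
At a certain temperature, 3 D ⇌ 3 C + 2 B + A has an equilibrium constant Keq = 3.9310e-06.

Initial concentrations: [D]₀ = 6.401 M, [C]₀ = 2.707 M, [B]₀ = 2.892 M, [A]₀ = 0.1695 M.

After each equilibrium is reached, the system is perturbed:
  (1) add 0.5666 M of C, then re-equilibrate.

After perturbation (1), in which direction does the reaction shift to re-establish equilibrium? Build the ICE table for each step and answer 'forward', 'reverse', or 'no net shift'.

Q₀ = 0.1072 vs Keq = 3.9310e-06 ⇒ Q>K, reverse
Step 1:
                    D           C           B           A
  init          6.401       2.707       2.892      0.1695
  Δ            0.5084     -0.5084      -0.339     -0.1695
  eq            6.909       2.199       2.553  1.8720e-05
  solve Keq expr → x = -0.1695; check Q = 3.9310e-06
Then add 0.5666 M of C.
Step 2:
                    D           C           B           A
  init          6.909       2.765       2.553  1.8720e-05
  Δ        2.7930e-05 -2.7930e-05 -1.8620e-05 -9.3101e-06
  eq            6.909       2.765       2.553  9.4099e-06
  solve Keq expr → x = -9.3101e-06; check Q = 3.9310e-06

Direction: reverse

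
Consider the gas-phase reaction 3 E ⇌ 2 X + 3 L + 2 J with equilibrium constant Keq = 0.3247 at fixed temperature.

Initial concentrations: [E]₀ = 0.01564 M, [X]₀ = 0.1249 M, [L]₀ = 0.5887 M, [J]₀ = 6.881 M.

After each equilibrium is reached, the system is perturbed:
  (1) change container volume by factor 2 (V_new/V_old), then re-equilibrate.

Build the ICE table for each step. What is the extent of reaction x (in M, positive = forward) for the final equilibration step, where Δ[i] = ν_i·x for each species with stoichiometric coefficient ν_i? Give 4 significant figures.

Q₀ = 3.9391e+04 vs Keq = 0.3247 ⇒ Q>K, reverse
Step 1:
                  E         X         L         J
  Initial   0.01564    0.1249    0.5887     6.881
  Change     0.1559   -0.1039   -0.1559   -0.1039
  Equil      0.1715   0.02098    0.4328     6.777
  solve Keq expr → x = -0.05196; check Q = 0.3247
Then change container volume by factor 2 (V_new/V_old).
Step 2:
                  E         X         L         J
  Initial   0.08576   0.01049    0.2164     3.389
  Change   -0.02054    0.0137   0.02054    0.0137
  Equil     0.06522   0.02418     0.237     3.402
  solve Keq expr → x = 0.006848; check Q = 0.3247

x = 0.006848 M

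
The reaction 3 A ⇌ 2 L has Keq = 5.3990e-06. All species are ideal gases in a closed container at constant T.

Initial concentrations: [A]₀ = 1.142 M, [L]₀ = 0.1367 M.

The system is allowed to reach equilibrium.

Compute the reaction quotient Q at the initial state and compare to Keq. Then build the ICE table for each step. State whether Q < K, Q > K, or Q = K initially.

Q₀ = 0.01255 vs Keq = 5.3990e-06 ⇒ Q>K, reverse
Step 1:
                  A         L
  I           1.142    0.1367
  C          0.1996   -0.1331
  E           1.342  0.003611
  solve Keq expr → x = -0.06654; check Q = 5.3990e-06

Q₀ = 0.01255; Q > K (proceeds reverse)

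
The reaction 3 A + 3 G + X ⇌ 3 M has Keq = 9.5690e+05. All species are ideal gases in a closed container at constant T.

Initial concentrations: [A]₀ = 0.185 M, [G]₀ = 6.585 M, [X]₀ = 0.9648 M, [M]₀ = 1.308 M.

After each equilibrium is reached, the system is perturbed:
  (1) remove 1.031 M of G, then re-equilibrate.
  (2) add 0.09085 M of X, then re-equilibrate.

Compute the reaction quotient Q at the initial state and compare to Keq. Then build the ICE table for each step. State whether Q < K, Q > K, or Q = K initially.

Q₀ = 1.283; Q < K (proceeds forward)

Q₀ = 1.283 vs Keq = 9.5690e+05 ⇒ Q<K, forward
Step 1:
                   A          G          X          M
  init         0.185      6.585     0.9648      1.308
  Δ          -0.1826    -0.1826   -0.06085     0.1826
  eq        0.002443      6.402     0.9039      1.491
  solve Keq expr → x = 0.06085; check Q = 9.5690e+05
Then remove 1.031 M of G.
Step 2:
                   A          G          X          M
  init      0.002443      5.371     0.9039      1.491
  Δ       4.6766e-04 4.6766e-04 1.5589e-04 -4.6766e-04
  eq        0.002911      5.372     0.9041       1.49
  solve Keq expr → x = -1.5589e-04; check Q = 9.5690e+05
Then add 0.09085 M of X.
Step 3:
                   A          G          X          M
  init      0.002911      5.372      0.995       1.49
  Δ       -9.1198e-05 -9.1198e-05 -3.0399e-05 9.1198e-05
  eq         0.00282      5.372     0.9949       1.49
  solve Keq expr → x = 3.0399e-05; check Q = 9.5690e+05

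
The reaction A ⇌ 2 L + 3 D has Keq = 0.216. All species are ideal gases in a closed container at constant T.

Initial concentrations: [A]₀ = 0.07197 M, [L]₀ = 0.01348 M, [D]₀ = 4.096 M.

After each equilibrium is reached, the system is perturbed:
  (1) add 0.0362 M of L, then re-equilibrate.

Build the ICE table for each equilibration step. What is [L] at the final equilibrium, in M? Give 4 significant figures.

[L]_eq = 0.01697 M

Q₀ = 0.1735 vs Keq = 0.216 ⇒ Q<K, forward
Step 1:
                  A         L         D
  init      0.07197   0.01348     4.096
  Δ       -7.3568e-04  0.001471  0.002207
  eq        0.07123   0.01495     4.098
  solve Keq expr → x = 7.3568e-04; check Q = 0.216
Then add 0.0362 M of L.
Step 2:
                  A         L         D
  init      0.07123   0.05115     4.098
  Δ         0.01709  -0.03419  -0.05128
  eq        0.08833   0.01697     4.047
  solve Keq expr → x = -0.01709; check Q = 0.216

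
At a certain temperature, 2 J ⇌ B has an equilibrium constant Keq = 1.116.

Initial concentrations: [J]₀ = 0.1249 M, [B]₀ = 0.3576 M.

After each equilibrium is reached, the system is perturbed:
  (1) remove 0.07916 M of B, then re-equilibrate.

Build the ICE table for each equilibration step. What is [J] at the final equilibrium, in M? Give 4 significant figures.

Q₀ = 22.92 vs Keq = 1.116 ⇒ Q>K, reverse
Step 1:
                   J          B
  Initial     0.1249     0.3576
  Change      0.3042    -0.1521
  Equil       0.4291     0.2055
  solve Keq expr → x = -0.1521; check Q = 1.116
Then remove 0.07916 M of B.
Step 2:
                   J          B
  Initial     0.4291     0.1263
  Change    -0.05677    0.02838
  Equil       0.3723     0.1547
  solve Keq expr → x = 0.02838; check Q = 1.116

[J]_eq = 0.3723 M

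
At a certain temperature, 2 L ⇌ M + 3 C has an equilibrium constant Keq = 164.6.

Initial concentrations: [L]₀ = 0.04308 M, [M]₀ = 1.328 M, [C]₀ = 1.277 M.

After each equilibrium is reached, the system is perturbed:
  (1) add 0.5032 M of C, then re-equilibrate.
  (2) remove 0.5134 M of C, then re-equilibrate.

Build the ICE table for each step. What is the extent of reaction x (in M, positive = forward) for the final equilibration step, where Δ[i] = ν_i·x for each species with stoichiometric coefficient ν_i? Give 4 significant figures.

x = 0.03153 M

Q₀ = 1490 vs Keq = 164.6 ⇒ Q>K, reverse
Step 1:
                  L         M         C
  init      0.04308     1.328     1.277
  Δ         0.06949  -0.03475   -0.1042
  eq         0.1126     1.293     1.173
  solve Keq expr → x = -0.03475; check Q = 164.6
Then add 0.5032 M of C.
Step 2:
                  L         M         C
  init       0.1126     1.293     1.676
  Δ         0.06187  -0.03093   -0.0928
  eq         0.1744     1.262     1.583
  solve Keq expr → x = -0.03093; check Q = 164.6
Then remove 0.5134 M of C.
Step 3:
                  L         M         C
  init       0.1744     1.262      1.07
  Δ        -0.06305   0.03153   0.09458
  eq         0.1114     1.294     1.164
  solve Keq expr → x = 0.03153; check Q = 164.6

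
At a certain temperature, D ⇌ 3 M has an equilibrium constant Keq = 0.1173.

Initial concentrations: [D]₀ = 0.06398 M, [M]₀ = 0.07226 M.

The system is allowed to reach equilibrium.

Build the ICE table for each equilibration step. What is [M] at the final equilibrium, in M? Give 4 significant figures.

Q₀ = 0.005897 vs Keq = 0.1173 ⇒ Q<K, forward
Step 1:
                   D          M
  Initial    0.06398    0.07226
  Change    -0.02918    0.08755
  Equil       0.0348     0.1598
  solve Keq expr → x = 0.02918; check Q = 0.1173

[M]_eq = 0.1598 M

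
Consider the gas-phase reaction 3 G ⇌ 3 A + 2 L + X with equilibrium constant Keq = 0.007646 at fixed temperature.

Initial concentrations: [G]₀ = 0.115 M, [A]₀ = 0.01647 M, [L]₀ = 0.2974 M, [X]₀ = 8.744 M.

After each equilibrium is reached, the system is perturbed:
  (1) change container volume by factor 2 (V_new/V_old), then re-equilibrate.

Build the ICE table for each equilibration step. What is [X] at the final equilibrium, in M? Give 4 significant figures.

[X]_eq = 4.376 M

Q₀ = 0.002272 vs Keq = 0.007646 ⇒ Q<K, forward
Step 1:
                  G         A         L         X
  init        0.115   0.01647    0.2974     8.744
  Δ       -0.006573  0.006573  0.004382  0.002191
  eq         0.1084   0.02304    0.3018     8.746
  solve Keq expr → x = 0.002191; check Q = 0.007646
Then change container volume by factor 2 (V_new/V_old).
Step 2:
                  G         A         L         X
  init      0.05421   0.01152    0.1509     4.373
  Δ       -0.007774  0.007774  0.005183  0.002591
  eq        0.04644    0.0193    0.1561     4.376
  solve Keq expr → x = 0.002591; check Q = 0.007646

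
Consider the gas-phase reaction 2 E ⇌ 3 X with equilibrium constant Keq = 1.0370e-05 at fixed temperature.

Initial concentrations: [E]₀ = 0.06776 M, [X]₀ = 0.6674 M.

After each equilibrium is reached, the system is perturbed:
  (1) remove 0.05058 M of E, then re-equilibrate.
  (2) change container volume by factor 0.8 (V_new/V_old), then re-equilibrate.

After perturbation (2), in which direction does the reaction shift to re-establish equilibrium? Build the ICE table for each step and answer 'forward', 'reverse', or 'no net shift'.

Q₀ = 64.75 vs Keq = 1.0370e-05 ⇒ Q>K, reverse
Step 1:
                   E          X
  init       0.06776     0.6674
  Δ           0.4357    -0.6536
  eq          0.5035     0.0138
  solve Keq expr → x = -0.2179; check Q = 1.0370e-05
Then remove 0.05058 M of E.
Step 2:
                   E          X
  init        0.4529     0.0138
  Δ       6.1920e-04 -9.2880e-04
  eq          0.4535    0.01287
  solve Keq expr → x = -3.0960e-04; check Q = 1.0370e-05
Then change container volume by factor 0.8 (V_new/V_old).
Step 3:
                   E          X
  init        0.5669    0.01609
  Δ       7.6005e-04   -0.00114
  eq          0.5677    0.01495
  solve Keq expr → x = -3.8002e-04; check Q = 1.0370e-05

Direction: reverse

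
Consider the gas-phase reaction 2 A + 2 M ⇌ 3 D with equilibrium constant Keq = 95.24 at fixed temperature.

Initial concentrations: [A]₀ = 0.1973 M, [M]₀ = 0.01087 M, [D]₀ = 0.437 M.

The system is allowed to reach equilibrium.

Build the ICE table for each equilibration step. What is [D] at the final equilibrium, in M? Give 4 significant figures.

[D]_eq = 0.3383 M

Q₀ = 1.8144e+04 vs Keq = 95.24 ⇒ Q>K, reverse
Step 1:
                  A         M         D
  Initial    0.1973   0.01087     0.437
  Change    0.06578   0.06578  -0.09867
  Equil      0.2631   0.07665    0.3383
  solve Keq expr → x = -0.03289; check Q = 95.24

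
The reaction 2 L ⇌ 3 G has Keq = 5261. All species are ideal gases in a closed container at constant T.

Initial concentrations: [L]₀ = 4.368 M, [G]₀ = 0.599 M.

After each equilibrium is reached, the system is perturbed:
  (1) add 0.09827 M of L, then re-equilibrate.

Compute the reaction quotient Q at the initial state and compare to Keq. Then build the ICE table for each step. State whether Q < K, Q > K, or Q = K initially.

Q₀ = 0.01126 vs Keq = 5261 ⇒ Q<K, forward
Step 1:
                  L         G
  I           4.368     0.599
  C          -4.124     6.186
  E          0.2437     6.785
  solve Keq expr → x = 2.062; check Q = 5261
Then add 0.09827 M of L.
Step 2:
                  L         G
  I           0.342     6.785
  C        -0.09089    0.1363
  E          0.2511     6.922
  solve Keq expr → x = 0.04544; check Q = 5261

Q₀ = 0.01126; Q < K (proceeds forward)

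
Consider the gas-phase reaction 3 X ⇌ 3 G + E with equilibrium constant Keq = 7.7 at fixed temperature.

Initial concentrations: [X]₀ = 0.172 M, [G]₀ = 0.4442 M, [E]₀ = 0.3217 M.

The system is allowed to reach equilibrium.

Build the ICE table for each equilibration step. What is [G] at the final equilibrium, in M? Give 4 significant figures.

[G]_eq = 0.4569 M

Q₀ = 5.541 vs Keq = 7.7 ⇒ Q<K, forward
Step 1:
                   X          G          E
  Initial      0.172     0.4442     0.3217
  Change    -0.01275    0.01275   0.004249
  Equil       0.1593     0.4569     0.3259
  solve Keq expr → x = 0.004249; check Q = 7.7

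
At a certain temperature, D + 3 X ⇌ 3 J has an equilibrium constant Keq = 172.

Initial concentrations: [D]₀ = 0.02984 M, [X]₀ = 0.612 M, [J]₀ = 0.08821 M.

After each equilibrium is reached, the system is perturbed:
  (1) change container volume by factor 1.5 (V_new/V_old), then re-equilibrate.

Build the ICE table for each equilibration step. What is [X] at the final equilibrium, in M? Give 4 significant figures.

Q₀ = 0.1003 vs Keq = 172 ⇒ Q<K, forward
Step 1:
                   D          X          J
  Initial    0.02984      0.612    0.08821
  Change    -0.02961   -0.08884    0.08884
  Equil   2.2537e-04     0.5232     0.1771
  solve Keq expr → x = 0.02961; check Q = 172
Then change container volume by factor 1.5 (V_new/V_old).
Step 2:
                   D          X          J
  Initial 1.5025e-04     0.3488      0.118
  Change  7.3439e-05 2.2032e-04 -2.2032e-04
  Equil   2.2369e-04      0.349     0.1178
  solve Keq expr → x = -7.3439e-05; check Q = 172

[X]_eq = 0.349 M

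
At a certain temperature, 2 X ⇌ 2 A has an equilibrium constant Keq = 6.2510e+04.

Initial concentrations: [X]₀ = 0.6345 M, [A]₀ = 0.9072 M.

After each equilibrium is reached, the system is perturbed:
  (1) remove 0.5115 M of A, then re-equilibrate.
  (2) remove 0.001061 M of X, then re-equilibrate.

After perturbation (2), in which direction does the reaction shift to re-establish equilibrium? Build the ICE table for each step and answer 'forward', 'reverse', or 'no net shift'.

Q₀ = 2.044 vs Keq = 6.2510e+04 ⇒ Q<K, forward
Step 1:
                   X          A
  Initial     0.6345     0.9072
  Change     -0.6284     0.6284
  Equil     0.006142      1.536
  solve Keq expr → x = 0.3142; check Q = 6.2510e+04
Then remove 0.5115 M of A.
Step 2:
                   X          A
  Initial   0.006142      1.024
  Change   -0.002038   0.002038
  Equil     0.004104      1.026
  solve Keq expr → x = 0.001019; check Q = 6.2510e+04
Then remove 0.001061 M of X.
Step 3:
                   X          A
  Initial   0.003043      1.026
  Change    0.001057  -0.001057
  Equil       0.0041      1.025
  solve Keq expr → x = -5.2839e-04; check Q = 6.2510e+04

Direction: reverse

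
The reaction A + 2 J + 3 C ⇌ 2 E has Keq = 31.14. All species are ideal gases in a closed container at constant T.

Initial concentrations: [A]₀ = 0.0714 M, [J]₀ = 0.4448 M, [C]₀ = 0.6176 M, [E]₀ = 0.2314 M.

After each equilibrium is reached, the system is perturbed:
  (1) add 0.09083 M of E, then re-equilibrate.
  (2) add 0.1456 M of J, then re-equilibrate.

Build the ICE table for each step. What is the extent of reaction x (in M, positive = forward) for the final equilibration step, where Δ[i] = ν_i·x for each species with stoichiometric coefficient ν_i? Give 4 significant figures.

x = 0.01152 M

Q₀ = 16.09 vs Keq = 31.14 ⇒ Q<K, forward
Step 1:
                    A           J           C           E
  I            0.0714      0.4448      0.6176      0.2314
  C          -0.01179    -0.02357    -0.03536     0.02357
  E           0.05961      0.4212      0.5822       0.255
  solve Keq expr → x = 0.01179; check Q = 31.14
Then add 0.09083 M of E.
Step 2:
                    A           J           C           E
  I           0.05961      0.4212      0.5822      0.3458
  C           0.01183     0.02365     0.03548    -0.02365
  E           0.07144      0.4449      0.6177      0.3222
  solve Keq expr → x = -0.01183; check Q = 31.14
Then add 0.1456 M of J.
Step 3:
                    A           J           C           E
  I           0.07144      0.5905      0.6177      0.3222
  C          -0.01152    -0.02304    -0.03456     0.02304
  E           0.05992      0.5674      0.5832      0.3452
  solve Keq expr → x = 0.01152; check Q = 31.14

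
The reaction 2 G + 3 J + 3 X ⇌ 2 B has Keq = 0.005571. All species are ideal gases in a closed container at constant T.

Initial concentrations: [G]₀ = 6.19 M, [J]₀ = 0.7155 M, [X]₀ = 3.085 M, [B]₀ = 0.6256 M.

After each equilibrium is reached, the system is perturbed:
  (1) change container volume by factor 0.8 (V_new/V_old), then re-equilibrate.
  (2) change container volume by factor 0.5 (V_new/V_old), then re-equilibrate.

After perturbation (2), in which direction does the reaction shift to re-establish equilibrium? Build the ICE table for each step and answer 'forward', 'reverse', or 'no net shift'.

Direction: forward

Q₀ = 9.4977e-04 vs Keq = 0.005571 ⇒ Q<K, forward
Step 1:
                   G          J          X          B
  Initial       6.19     0.7155      3.085     0.6256
  Change     -0.1449    -0.2173    -0.2173     0.1449
  Equil        6.045     0.4982      2.868     0.7705
  solve Keq expr → x = 0.07244; check Q = 0.005571
Then change container volume by factor 0.8 (V_new/V_old).
Step 2:
                   G          J          X          B
  Initial      7.556     0.6227      3.585     0.9631
  Change     -0.1121    -0.1682    -0.1682     0.1121
  Equil        7.444     0.4545      3.416      1.075
  solve Keq expr → x = 0.05607; check Q = 0.005571
Then change container volume by factor 0.5 (V_new/V_old).
Step 3:
                   G          J          X          B
  Initial      14.89     0.9091      6.833       2.15
  Change      -0.415    -0.6225    -0.6225      0.415
  Equil        14.47     0.2866       6.21      2.565
  solve Keq expr → x = 0.2075; check Q = 0.005571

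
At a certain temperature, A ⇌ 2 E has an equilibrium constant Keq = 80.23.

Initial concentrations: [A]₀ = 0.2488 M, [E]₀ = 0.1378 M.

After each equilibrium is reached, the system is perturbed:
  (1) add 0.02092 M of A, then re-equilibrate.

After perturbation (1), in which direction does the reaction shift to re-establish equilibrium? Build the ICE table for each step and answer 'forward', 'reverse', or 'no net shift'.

Direction: forward

Q₀ = 0.07632 vs Keq = 80.23 ⇒ Q<K, forward
Step 1:
                   A          E
  Initial     0.2488     0.1378
  Change     -0.2439     0.4878
  Equil     0.004879     0.6256
  solve Keq expr → x = 0.2439; check Q = 80.23
Then add 0.02092 M of A.
Step 2:
                   A          E
  Initial     0.0258     0.6256
  Change    -0.02027    0.04053
  Equil     0.005531     0.6662
  solve Keq expr → x = 0.02027; check Q = 80.23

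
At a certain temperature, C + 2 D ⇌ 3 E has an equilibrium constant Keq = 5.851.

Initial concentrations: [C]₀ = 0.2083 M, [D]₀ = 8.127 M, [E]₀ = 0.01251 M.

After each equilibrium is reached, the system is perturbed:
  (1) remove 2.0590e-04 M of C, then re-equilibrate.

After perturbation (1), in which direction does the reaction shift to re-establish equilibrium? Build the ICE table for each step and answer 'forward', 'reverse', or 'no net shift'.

Direction: reverse

Q₀ = 1.4231e-07 vs Keq = 5.851 ⇒ Q<K, forward
Step 1:
                   C          D          E
  I           0.2083      8.127    0.01251
  C          -0.2076    -0.4151     0.6227
  E       7.3652e-04      7.712     0.6352
  solve Keq expr → x = 0.2076; check Q = 5.851
Then remove 2.0590e-04 M of C.
Step 2:
                   C          D          E
  I       5.3062e-04      7.712     0.6352
  C       2.0370e-04 4.0740e-04 -6.1110e-04
  E       7.3432e-04      7.712     0.6346
  solve Keq expr → x = -2.0370e-04; check Q = 5.851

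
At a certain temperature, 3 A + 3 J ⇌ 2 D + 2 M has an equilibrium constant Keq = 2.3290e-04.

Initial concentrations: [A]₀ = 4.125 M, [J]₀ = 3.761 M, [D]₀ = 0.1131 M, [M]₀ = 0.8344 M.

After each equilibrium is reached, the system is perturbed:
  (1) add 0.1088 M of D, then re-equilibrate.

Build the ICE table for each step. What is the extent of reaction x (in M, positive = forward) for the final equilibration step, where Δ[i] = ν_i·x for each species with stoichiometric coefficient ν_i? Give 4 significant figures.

x = -0.02572 M

Q₀ = 2.3850e-06 vs Keq = 2.3290e-04 ⇒ Q<K, forward
Step 1:
                    A           J           D           M
  init          4.125       3.761      0.1131      0.8344
  Δ           -0.5605     -0.5605      0.3737      0.3737
  eq            3.565       3.201      0.4868       1.208
  solve Keq expr → x = 0.1868; check Q = 2.3290e-04
Then add 0.1088 M of D.
Step 2:
                    A           J           D           M
  init          3.565       3.201      0.5956       1.208
  Δ           0.07717     0.07717    -0.05145    -0.05145
  eq            3.642       3.278      0.5441       1.157
  solve Keq expr → x = -0.02572; check Q = 2.3290e-04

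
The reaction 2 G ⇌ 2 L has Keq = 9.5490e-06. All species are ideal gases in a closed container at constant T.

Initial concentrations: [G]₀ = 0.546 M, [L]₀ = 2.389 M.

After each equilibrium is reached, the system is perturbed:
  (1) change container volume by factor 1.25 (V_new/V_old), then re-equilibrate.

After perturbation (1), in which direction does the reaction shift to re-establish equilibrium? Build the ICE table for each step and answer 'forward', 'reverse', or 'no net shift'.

Q₀ = 19.14 vs Keq = 9.5490e-06 ⇒ Q>K, reverse
Step 1:
                   G          L
  I            0.546      2.389
  C             2.38      -2.38
  E            2.926   0.009042
  solve Keq expr → x = -1.19; check Q = 9.5490e-06
Then change container volume by factor 1.25 (V_new/V_old).
Step 2:
                   G          L
  I            2.341   0.007233
  C                0          0
  E            2.341   0.007233
  solve Keq expr → x = 0; check Q = 9.5490e-06

Direction: no net shift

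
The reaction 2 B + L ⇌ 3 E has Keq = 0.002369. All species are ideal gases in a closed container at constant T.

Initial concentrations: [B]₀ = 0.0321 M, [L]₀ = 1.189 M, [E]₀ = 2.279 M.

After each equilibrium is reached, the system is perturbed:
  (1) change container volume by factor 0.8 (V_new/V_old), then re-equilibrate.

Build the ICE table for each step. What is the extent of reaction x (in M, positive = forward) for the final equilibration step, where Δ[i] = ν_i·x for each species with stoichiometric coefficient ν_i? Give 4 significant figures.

x = 0 M

Q₀ = 9661 vs Keq = 0.002369 ⇒ Q>K, reverse
Step 1:
                   B          L          E
  I           0.0321      1.189      2.279
  C            1.381     0.6906     -2.072
  E            1.413       1.88     0.2072
  solve Keq expr → x = -0.6906; check Q = 0.002369
Then change container volume by factor 0.8 (V_new/V_old).
Step 2:
                   B          L          E
  I            1.767       2.35      0.259
  C                0          0          0
  E            1.767       2.35      0.259
  solve Keq expr → x = 0; check Q = 0.002369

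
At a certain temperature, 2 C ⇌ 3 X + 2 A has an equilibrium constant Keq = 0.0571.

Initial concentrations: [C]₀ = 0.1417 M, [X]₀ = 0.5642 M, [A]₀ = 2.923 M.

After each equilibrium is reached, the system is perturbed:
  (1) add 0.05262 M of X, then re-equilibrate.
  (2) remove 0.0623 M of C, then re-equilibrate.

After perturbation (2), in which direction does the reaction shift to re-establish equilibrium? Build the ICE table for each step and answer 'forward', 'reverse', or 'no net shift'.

Direction: reverse

Q₀ = 76.42 vs Keq = 0.0571 ⇒ Q>K, reverse
Step 1:
                    C           X           A
  Initial      0.1417      0.5642       2.923
  Change       0.2981     -0.4472     -0.2981
  Equil        0.4398       0.117       2.625
  solve Keq expr → x = -0.1491; check Q = 0.0571
Then add 0.05262 M of X.
Step 2:
                    C           X           A
  Initial      0.4398      0.1697       2.625
  Change      0.03083    -0.04624    -0.03083
  Equil        0.4706      0.1234       2.594
  solve Keq expr → x = -0.01541; check Q = 0.0571
Then remove 0.0623 M of C.
Step 3:
                    C           X           A
  Initial      0.4083      0.1234       2.594
  Change     0.006511   -0.009766   -0.006511
  Equil        0.4149      0.1136       2.588
  solve Keq expr → x = -0.003255; check Q = 0.0571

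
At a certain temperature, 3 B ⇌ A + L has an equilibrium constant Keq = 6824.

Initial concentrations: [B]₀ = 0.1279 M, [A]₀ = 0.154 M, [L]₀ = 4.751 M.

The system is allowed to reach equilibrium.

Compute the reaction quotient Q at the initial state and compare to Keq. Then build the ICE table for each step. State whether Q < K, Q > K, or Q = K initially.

Q₀ = 349.7 vs Keq = 6824 ⇒ Q<K, forward
Step 1:
                   B          A          L
  init        0.1279      0.154      4.751
  Δ         -0.07777    0.02592    0.02592
  eq         0.05013     0.1799      4.777
  solve Keq expr → x = 0.02592; check Q = 6824

Q₀ = 349.7; Q < K (proceeds forward)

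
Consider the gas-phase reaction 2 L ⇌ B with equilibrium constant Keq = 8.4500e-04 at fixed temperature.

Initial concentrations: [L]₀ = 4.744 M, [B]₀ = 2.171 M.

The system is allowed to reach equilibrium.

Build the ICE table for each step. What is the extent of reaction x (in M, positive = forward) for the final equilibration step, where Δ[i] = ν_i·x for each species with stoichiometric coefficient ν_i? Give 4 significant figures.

Q₀ = 0.09647 vs Keq = 8.4500e-04 ⇒ Q>K, reverse
Step 1:
                  L         B
  I           4.744     2.171
  C           4.207    -2.103
  E           8.951    0.0677
  solve Keq expr → x = -2.103; check Q = 8.4500e-04

x = -2.103 M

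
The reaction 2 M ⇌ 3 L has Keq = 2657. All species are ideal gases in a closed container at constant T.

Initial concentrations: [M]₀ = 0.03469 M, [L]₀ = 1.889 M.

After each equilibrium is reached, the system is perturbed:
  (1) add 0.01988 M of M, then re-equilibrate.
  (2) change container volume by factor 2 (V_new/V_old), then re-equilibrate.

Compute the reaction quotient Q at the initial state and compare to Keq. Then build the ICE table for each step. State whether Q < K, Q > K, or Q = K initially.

Q₀ = 5601; Q > K (proceeds reverse)

Q₀ = 5601 vs Keq = 2657 ⇒ Q>K, reverse
Step 1:
                   M          L
  I          0.03469      1.889
  C          0.01479   -0.02219
  E          0.04948      1.867
  solve Keq expr → x = -0.007396; check Q = 2657
Then add 0.01988 M of M.
Step 2:
                   M          L
  I          0.06936      1.867
  C         -0.01876    0.02814
  E          0.05061      1.895
  solve Keq expr → x = 0.009379; check Q = 2657
Then change container volume by factor 2 (V_new/V_old).
Step 3:
                   M          L
  I           0.0253     0.9475
  C        -0.007108    0.01066
  E          0.01819     0.9581
  solve Keq expr → x = 0.003554; check Q = 2657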